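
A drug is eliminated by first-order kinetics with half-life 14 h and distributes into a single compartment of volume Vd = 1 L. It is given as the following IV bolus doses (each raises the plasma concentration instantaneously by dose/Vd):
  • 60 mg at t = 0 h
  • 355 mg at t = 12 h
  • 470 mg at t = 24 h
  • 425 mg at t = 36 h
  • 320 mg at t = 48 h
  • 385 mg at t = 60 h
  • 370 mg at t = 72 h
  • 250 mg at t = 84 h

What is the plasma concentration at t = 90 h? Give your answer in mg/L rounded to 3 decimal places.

520.081 mg/L

k = ln 2 / 14 = 0.04951 per h
Dose 1 (60 mg at t=0 h): 60·exp(−0.04951·90) = 0.697 mg/L
Dose 2 (355 mg at t=12 h): 355·exp(−0.04951·78) = 7.466 mg/L
Dose 3 (470 mg at t=24 h): 470·exp(−0.04951·66) = 17.904 mg/L
Dose 4 (425 mg at t=36 h): 425·exp(−0.04951·54) = 29.327 mg/L
Dose 5 (320 mg at t=48 h): 320·exp(−0.04951·42) = 40.000 mg/L
Dose 6 (385 mg at t=60 h): 385·exp(−0.04951·30) = 87.176 mg/L
Dose 7 (370 mg at t=72 h): 370·exp(−0.04951·18) = 151.762 mg/L
Dose 8 (250 mg at t=84 h): 250·exp(−0.04951·6) = 185.749 mg/L
C(90) = 0.697 + 7.466 + 17.904 + 29.327 + 40.000 + 87.176 + 151.762 + 185.749 = 520.081 mg/L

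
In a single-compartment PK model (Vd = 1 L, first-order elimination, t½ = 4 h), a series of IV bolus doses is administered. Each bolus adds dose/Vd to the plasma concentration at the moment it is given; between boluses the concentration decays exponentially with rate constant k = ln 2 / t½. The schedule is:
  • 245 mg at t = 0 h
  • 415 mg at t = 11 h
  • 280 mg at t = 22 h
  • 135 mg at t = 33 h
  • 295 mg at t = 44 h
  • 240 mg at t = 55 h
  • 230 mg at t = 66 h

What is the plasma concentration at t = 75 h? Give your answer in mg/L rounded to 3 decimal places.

57.351 mg/L

k = ln 2 / 4 = 0.17329 per h
Dose 1 (245 mg at t=0 h): 245·exp(−0.17329·75) = 0.001 mg/L
Dose 2 (415 mg at t=11 h): 415·exp(−0.17329·64) = 0.006 mg/L
Dose 3 (280 mg at t=22 h): 280·exp(−0.17329·53) = 0.029 mg/L
Dose 4 (135 mg at t=33 h): 135·exp(−0.17329·42) = 0.093 mg/L
Dose 5 (295 mg at t=44 h): 295·exp(−0.17329·31) = 1.370 mg/L
Dose 6 (240 mg at t=55 h): 240·exp(−0.17329·20) = 7.500 mg/L
Dose 7 (230 mg at t=66 h): 230·exp(−0.17329·9) = 48.352 mg/L
C(75) = 0.001 + 0.006 + 0.029 + 0.093 + 1.370 + 7.500 + 48.352 = 57.351 mg/L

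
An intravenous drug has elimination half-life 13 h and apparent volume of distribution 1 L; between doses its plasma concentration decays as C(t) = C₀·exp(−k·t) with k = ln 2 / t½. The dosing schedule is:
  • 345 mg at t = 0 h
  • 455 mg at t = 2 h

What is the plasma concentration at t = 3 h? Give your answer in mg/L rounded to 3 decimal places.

k = ln 2 / 13 = 0.05332 per h
Dose 1 (345 mg at t=0 h): 345·exp(−0.05332·3) = 294.002 mg/L
Dose 2 (455 mg at t=2 h): 455·exp(−0.05332·1) = 431.375 mg/L
C(3) = 294.002 + 431.375 = 725.378 mg/L

725.378 mg/L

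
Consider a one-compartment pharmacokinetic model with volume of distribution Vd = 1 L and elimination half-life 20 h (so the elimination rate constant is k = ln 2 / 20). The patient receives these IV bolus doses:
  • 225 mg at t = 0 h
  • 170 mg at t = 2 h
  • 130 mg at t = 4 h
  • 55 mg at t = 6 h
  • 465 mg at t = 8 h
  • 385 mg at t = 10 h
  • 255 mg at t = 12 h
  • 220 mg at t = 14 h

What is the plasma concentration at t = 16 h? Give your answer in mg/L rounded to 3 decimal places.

k = ln 2 / 20 = 0.03466 per h
Dose 1 (225 mg at t=0 h): 225·exp(−0.03466·16) = 129.229 mg/L
Dose 2 (170 mg at t=2 h): 170·exp(−0.03466·14) = 104.647 mg/L
Dose 3 (130 mg at t=4 h): 130·exp(−0.03466·12) = 85.768 mg/L
Dose 4 (55 mg at t=6 h): 55·exp(−0.03466·10) = 38.891 mg/L
Dose 5 (465 mg at t=8 h): 465·exp(−0.03466·8) = 352.404 mg/L
Dose 6 (385 mg at t=10 h): 385·exp(−0.03466·6) = 312.717 mg/L
Dose 7 (255 mg at t=12 h): 255·exp(−0.03466·4) = 221.990 mg/L
Dose 8 (220 mg at t=14 h): 220·exp(−0.03466·2) = 205.267 mg/L
C(16) = 129.229 + 104.647 + 85.768 + 38.891 + 352.404 + 312.717 + 221.990 + 205.267 = 1450.914 mg/L

1450.914 mg/L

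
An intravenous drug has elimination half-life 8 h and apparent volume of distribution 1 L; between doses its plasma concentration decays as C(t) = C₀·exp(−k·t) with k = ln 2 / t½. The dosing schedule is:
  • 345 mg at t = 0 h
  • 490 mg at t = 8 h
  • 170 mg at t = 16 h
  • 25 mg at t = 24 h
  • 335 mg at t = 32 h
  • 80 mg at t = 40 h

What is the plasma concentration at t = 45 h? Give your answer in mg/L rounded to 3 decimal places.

205.164 mg/L

k = ln 2 / 8 = 0.08664 per h
Dose 1 (345 mg at t=0 h): 345·exp(−0.08664·45) = 6.991 mg/L
Dose 2 (490 mg at t=8 h): 490·exp(−0.08664·37) = 19.858 mg/L
Dose 3 (170 mg at t=16 h): 170·exp(−0.08664·29) = 13.779 mg/L
Dose 4 (25 mg at t=24 h): 25·exp(−0.08664·21) = 4.053 mg/L
Dose 5 (335 mg at t=32 h): 335·exp(−0.08664·13) = 108.610 mg/L
Dose 6 (80 mg at t=40 h): 80·exp(−0.08664·5) = 51.874 mg/L
C(45) = 6.991 + 19.858 + 13.779 + 4.053 + 108.610 + 51.874 = 205.164 mg/L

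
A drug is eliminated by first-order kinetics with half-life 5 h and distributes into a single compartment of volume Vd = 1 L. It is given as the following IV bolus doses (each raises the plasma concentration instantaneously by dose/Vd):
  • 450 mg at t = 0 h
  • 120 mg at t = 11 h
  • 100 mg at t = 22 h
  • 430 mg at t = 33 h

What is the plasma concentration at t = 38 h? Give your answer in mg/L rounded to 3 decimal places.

k = ln 2 / 5 = 0.13863 per h
Dose 1 (450 mg at t=0 h): 450·exp(−0.13863·38) = 2.319 mg/L
Dose 2 (120 mg at t=11 h): 120·exp(−0.13863·27) = 2.842 mg/L
Dose 3 (100 mg at t=22 h): 100·exp(−0.13863·16) = 10.882 mg/L
Dose 4 (430 mg at t=33 h): 430·exp(−0.13863·5) = 215.000 mg/L
C(38) = 2.319 + 2.842 + 10.882 + 215.000 = 231.043 mg/L

231.043 mg/L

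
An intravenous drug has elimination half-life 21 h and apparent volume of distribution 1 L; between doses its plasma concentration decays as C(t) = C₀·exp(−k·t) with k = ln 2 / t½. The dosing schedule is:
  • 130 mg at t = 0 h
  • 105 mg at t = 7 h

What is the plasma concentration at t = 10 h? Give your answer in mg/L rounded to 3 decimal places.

188.555 mg/L

k = ln 2 / 21 = 0.03301 per h
Dose 1 (130 mg at t=0 h): 130·exp(−0.03301·10) = 93.454 mg/L
Dose 2 (105 mg at t=7 h): 105·exp(−0.03301·3) = 95.101 mg/L
C(10) = 93.454 + 95.101 = 188.555 mg/L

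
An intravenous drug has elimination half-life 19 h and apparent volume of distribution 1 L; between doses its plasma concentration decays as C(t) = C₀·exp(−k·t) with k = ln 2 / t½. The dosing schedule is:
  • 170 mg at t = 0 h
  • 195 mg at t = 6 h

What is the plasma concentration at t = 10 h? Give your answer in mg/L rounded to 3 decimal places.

k = ln 2 / 19 = 0.03648 per h
Dose 1 (170 mg at t=0 h): 170·exp(−0.03648·10) = 118.035 mg/L
Dose 2 (195 mg at t=6 h): 195·exp(−0.03648·4) = 168.523 mg/L
C(10) = 118.035 + 168.523 = 286.559 mg/L

286.559 mg/L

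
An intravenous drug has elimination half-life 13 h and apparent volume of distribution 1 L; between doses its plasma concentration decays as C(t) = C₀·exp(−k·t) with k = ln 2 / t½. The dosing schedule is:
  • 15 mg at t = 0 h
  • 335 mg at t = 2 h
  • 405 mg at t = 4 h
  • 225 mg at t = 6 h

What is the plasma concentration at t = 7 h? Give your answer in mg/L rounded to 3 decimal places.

k = ln 2 / 13 = 0.05332 per h
Dose 1 (15 mg at t=0 h): 15·exp(−0.05332·7) = 10.328 mg/L
Dose 2 (335 mg at t=2 h): 335·exp(−0.05332·5) = 256.604 mg/L
Dose 3 (405 mg at t=4 h): 405·exp(−0.05332·3) = 345.133 mg/L
Dose 4 (225 mg at t=6 h): 225·exp(−0.05332·1) = 213.317 mg/L
C(7) = 10.328 + 256.604 + 345.133 + 213.317 = 825.382 mg/L

825.382 mg/L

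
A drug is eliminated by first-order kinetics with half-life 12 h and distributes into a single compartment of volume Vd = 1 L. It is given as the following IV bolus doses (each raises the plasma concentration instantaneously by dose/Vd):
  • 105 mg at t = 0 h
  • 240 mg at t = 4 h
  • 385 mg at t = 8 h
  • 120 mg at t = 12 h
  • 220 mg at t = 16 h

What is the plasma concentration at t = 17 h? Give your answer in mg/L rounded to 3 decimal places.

k = ln 2 / 12 = 0.05776 per h
Dose 1 (105 mg at t=0 h): 105·exp(−0.05776·17) = 39.331 mg/L
Dose 2 (240 mg at t=4 h): 240·exp(−0.05776·13) = 113.265 mg/L
Dose 3 (385 mg at t=8 h): 385·exp(−0.05776·9) = 228.922 mg/L
Dose 4 (120 mg at t=12 h): 120·exp(−0.05776·5) = 89.898 mg/L
Dose 5 (220 mg at t=16 h): 220·exp(−0.05776·1) = 207.652 mg/L
C(17) = 39.331 + 113.265 + 228.922 + 89.898 + 207.652 = 679.069 mg/L

679.069 mg/L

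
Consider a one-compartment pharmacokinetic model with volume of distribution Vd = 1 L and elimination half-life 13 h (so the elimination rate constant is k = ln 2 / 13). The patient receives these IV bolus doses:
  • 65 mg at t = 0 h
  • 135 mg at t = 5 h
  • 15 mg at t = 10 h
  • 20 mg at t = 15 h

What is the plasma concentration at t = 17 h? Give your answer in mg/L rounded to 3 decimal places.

125.759 mg/L

k = ln 2 / 13 = 0.05332 per h
Dose 1 (65 mg at t=0 h): 65·exp(−0.05332·17) = 26.258 mg/L
Dose 2 (135 mg at t=5 h): 135·exp(−0.05332·12) = 71.197 mg/L
Dose 3 (15 mg at t=10 h): 15·exp(−0.05332·7) = 10.328 mg/L
Dose 4 (20 mg at t=15 h): 20·exp(−0.05332·2) = 17.977 mg/L
C(17) = 26.258 + 71.197 + 10.328 + 17.977 = 125.759 mg/L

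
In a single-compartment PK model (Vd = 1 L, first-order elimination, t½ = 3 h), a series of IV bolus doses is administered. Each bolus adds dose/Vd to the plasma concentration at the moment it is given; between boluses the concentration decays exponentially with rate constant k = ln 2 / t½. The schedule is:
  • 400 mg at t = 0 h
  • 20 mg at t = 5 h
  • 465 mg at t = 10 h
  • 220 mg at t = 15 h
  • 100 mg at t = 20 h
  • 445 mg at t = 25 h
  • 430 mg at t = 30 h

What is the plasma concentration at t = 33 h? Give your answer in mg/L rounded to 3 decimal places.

295.996 mg/L

k = ln 2 / 3 = 0.23105 per h
Dose 1 (400 mg at t=0 h): 400·exp(−0.23105·33) = 0.195 mg/L
Dose 2 (20 mg at t=5 h): 20·exp(−0.23105·28) = 0.031 mg/L
Dose 3 (465 mg at t=10 h): 465·exp(−0.23105·23) = 2.289 mg/L
Dose 4 (220 mg at t=15 h): 220·exp(−0.23105·18) = 3.438 mg/L
Dose 5 (100 mg at t=20 h): 100·exp(−0.23105·13) = 4.961 mg/L
Dose 6 (445 mg at t=25 h): 445·exp(−0.23105·8) = 70.083 mg/L
Dose 7 (430 mg at t=30 h): 430·exp(−0.23105·3) = 215.000 mg/L
C(33) = 0.195 + 0.031 + 2.289 + 3.438 + 4.961 + 70.083 + 215.000 = 295.996 mg/L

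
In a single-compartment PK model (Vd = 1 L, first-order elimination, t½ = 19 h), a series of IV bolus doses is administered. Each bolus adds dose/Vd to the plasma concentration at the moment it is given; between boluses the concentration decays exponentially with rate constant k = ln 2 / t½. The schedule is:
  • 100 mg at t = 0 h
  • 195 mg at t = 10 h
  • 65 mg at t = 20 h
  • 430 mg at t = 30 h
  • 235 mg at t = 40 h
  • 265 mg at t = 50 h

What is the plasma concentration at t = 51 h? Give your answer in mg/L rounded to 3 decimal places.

k = ln 2 / 19 = 0.03648 per h
Dose 1 (100 mg at t=0 h): 100·exp(−0.03648·51) = 15.559 mg/L
Dose 2 (195 mg at t=10 h): 195·exp(−0.03648·41) = 43.696 mg/L
Dose 3 (65 mg at t=20 h): 65·exp(−0.03648·31) = 20.978 mg/L
Dose 4 (430 mg at t=30 h): 430·exp(−0.03648·21) = 199.872 mg/L
Dose 5 (235 mg at t=40 h): 235·exp(−0.03648·11) = 157.321 mg/L
Dose 6 (265 mg at t=50 h): 265·exp(−0.03648·1) = 255.507 mg/L
C(51) = 15.559 + 43.696 + 20.978 + 199.872 + 157.321 + 255.507 = 692.932 mg/L

692.932 mg/L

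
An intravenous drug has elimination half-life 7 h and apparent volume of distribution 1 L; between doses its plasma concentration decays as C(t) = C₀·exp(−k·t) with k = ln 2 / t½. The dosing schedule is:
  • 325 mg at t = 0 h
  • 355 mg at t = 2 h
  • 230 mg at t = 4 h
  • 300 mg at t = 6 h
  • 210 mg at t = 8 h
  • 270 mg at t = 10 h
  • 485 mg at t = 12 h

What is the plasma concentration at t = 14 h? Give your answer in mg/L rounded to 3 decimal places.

1106.229 mg/L

k = ln 2 / 7 = 0.09902 per h
Dose 1 (325 mg at t=0 h): 325·exp(−0.09902·14) = 81.250 mg/L
Dose 2 (355 mg at t=2 h): 355·exp(−0.09902·12) = 108.187 mg/L
Dose 3 (230 mg at t=4 h): 230·exp(−0.09902·10) = 85.445 mg/L
Dose 4 (300 mg at t=6 h): 300·exp(−0.09902·8) = 135.859 mg/L
Dose 5 (210 mg at t=8 h): 210·exp(−0.09902·6) = 115.929 mg/L
Dose 6 (270 mg at t=10 h): 270·exp(−0.09902·4) = 181.697 mg/L
Dose 7 (485 mg at t=12 h): 485·exp(−0.09902·2) = 397.863 mg/L
C(14) = 81.250 + 108.187 + 85.445 + 135.859 + 115.929 + 181.697 + 397.863 = 1106.229 mg/L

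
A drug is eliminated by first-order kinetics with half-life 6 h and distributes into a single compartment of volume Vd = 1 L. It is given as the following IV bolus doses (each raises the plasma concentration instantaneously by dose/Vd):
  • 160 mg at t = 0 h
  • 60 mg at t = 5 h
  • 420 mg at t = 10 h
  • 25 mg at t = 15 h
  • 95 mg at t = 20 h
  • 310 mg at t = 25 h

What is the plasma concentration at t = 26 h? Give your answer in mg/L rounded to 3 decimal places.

410.080 mg/L

k = ln 2 / 6 = 0.11552 per h
Dose 1 (160 mg at t=0 h): 160·exp(−0.11552·26) = 7.937 mg/L
Dose 2 (60 mg at t=5 h): 60·exp(−0.11552·21) = 5.303 mg/L
Dose 3 (420 mg at t=10 h): 420·exp(−0.11552·16) = 66.146 mg/L
Dose 4 (25 mg at t=15 h): 25·exp(−0.11552·11) = 7.015 mg/L
Dose 5 (95 mg at t=20 h): 95·exp(−0.11552·6) = 47.500 mg/L
Dose 6 (310 mg at t=25 h): 310·exp(−0.11552·1) = 276.179 mg/L
C(26) = 7.937 + 5.303 + 66.146 + 7.015 + 47.500 + 276.179 = 410.080 mg/L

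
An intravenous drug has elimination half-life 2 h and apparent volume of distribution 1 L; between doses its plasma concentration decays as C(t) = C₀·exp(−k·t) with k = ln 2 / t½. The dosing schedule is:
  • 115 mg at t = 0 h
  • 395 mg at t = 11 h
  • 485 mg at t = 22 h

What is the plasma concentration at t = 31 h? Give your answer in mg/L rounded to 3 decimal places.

21.822 mg/L

k = ln 2 / 2 = 0.34657 per h
Dose 1 (115 mg at t=0 h): 115·exp(−0.34657·31) = 0.002 mg/L
Dose 2 (395 mg at t=11 h): 395·exp(−0.34657·20) = 0.386 mg/L
Dose 3 (485 mg at t=22 h): 485·exp(−0.34657·9) = 21.434 mg/L
C(31) = 0.002 + 0.386 + 21.434 = 21.822 mg/L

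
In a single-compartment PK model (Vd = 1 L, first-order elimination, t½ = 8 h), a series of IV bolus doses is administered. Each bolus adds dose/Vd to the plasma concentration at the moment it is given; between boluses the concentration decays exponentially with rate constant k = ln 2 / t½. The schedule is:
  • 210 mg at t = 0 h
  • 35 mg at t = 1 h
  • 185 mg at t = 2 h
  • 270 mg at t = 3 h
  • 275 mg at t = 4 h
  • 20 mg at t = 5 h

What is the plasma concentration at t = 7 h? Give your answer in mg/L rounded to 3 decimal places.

k = ln 2 / 8 = 0.08664 per h
Dose 1 (210 mg at t=0 h): 210·exp(−0.08664·7) = 114.503 mg/L
Dose 2 (35 mg at t=1 h): 35·exp(−0.08664·6) = 20.811 mg/L
Dose 3 (185 mg at t=2 h): 185·exp(−0.08664·5) = 119.958 mg/L
Dose 4 (270 mg at t=3 h): 270·exp(−0.08664·4) = 190.919 mg/L
Dose 5 (275 mg at t=4 h): 275·exp(−0.08664·3) = 212.054 mg/L
Dose 6 (20 mg at t=5 h): 20·exp(−0.08664·2) = 16.818 mg/L
C(7) = 114.503 + 20.811 + 119.958 + 190.919 + 212.054 + 16.818 = 675.063 mg/L

675.063 mg/L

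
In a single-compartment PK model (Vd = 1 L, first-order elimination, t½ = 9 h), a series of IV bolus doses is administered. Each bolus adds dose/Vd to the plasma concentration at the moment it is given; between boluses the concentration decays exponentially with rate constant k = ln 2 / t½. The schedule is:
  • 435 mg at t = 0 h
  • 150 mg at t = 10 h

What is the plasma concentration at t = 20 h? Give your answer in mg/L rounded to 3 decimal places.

162.666 mg/L

k = ln 2 / 9 = 0.07702 per h
Dose 1 (435 mg at t=0 h): 435·exp(−0.07702·20) = 93.225 mg/L
Dose 2 (150 mg at t=10 h): 150·exp(−0.07702·10) = 69.441 mg/L
C(20) = 93.225 + 69.441 = 162.666 mg/L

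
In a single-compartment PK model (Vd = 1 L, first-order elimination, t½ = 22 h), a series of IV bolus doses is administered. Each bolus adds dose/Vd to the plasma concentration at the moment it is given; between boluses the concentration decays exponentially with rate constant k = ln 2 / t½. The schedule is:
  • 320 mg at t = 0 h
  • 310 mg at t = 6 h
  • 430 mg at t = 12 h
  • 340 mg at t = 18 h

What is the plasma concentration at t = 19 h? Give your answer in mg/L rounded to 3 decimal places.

1056.027 mg/L

k = ln 2 / 22 = 0.03151 per h
Dose 1 (320 mg at t=0 h): 320·exp(−0.03151·19) = 175.861 mg/L
Dose 2 (310 mg at t=6 h): 310·exp(−0.03151·13) = 205.817 mg/L
Dose 3 (430 mg at t=12 h): 430·exp(−0.03151·7) = 344.894 mg/L
Dose 4 (340 mg at t=18 h): 340·exp(−0.03151·1) = 329.455 mg/L
C(19) = 175.861 + 205.817 + 344.894 + 329.455 = 1056.027 mg/L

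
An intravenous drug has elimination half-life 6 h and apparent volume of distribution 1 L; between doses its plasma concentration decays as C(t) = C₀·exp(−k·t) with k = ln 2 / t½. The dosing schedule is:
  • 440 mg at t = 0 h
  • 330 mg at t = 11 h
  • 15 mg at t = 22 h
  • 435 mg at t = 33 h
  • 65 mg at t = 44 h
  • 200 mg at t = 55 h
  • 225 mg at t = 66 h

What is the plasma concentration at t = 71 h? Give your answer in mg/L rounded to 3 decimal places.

k = ln 2 / 6 = 0.11552 per h
Dose 1 (440 mg at t=0 h): 440·exp(−0.11552·71) = 0.121 mg/L
Dose 2 (330 mg at t=11 h): 330·exp(−0.11552·60) = 0.322 mg/L
Dose 3 (15 mg at t=22 h): 15·exp(−0.11552·49) = 0.052 mg/L
Dose 4 (435 mg at t=33 h): 435·exp(−0.11552·38) = 5.395 mg/L
Dose 5 (65 mg at t=44 h): 65·exp(−0.11552·27) = 2.873 mg/L
Dose 6 (200 mg at t=55 h): 200·exp(−0.11552·16) = 31.498 mg/L
Dose 7 (225 mg at t=66 h): 225·exp(−0.11552·5) = 126.277 mg/L
C(71) = 0.121 + 0.322 + 0.052 + 5.395 + 2.873 + 31.498 + 126.277 = 166.537 mg/L

166.537 mg/L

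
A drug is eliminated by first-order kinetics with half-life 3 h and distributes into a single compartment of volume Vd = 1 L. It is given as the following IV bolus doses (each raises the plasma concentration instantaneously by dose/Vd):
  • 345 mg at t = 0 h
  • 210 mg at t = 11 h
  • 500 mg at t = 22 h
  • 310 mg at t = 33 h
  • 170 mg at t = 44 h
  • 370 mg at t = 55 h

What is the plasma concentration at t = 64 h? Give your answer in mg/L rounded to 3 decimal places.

48.195 mg/L

k = ln 2 / 3 = 0.23105 per h
Dose 1 (345 mg at t=0 h): 345·exp(−0.23105·64) = 0.000 mg/L
Dose 2 (210 mg at t=11 h): 210·exp(−0.23105·53) = 0.001 mg/L
Dose 3 (500 mg at t=22 h): 500·exp(−0.23105·42) = 0.031 mg/L
Dose 4 (310 mg at t=33 h): 310·exp(−0.23105·31) = 0.240 mg/L
Dose 5 (170 mg at t=44 h): 170·exp(−0.23105·20) = 1.673 mg/L
Dose 6 (370 mg at t=55 h): 370·exp(−0.23105·9) = 46.250 mg/L
C(64) = 0.000 + 0.001 + 0.031 + 0.240 + 1.673 + 46.250 = 48.195 mg/L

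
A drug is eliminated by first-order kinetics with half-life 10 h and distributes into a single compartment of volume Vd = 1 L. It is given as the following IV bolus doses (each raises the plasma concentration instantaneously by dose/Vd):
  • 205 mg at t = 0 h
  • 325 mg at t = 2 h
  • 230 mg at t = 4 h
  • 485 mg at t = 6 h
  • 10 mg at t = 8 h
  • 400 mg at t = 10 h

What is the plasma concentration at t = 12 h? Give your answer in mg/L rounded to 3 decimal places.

1059.611 mg/L

k = ln 2 / 10 = 0.06931 per h
Dose 1 (205 mg at t=0 h): 205·exp(−0.06931·12) = 89.231 mg/L
Dose 2 (325 mg at t=2 h): 325·exp(−0.06931·10) = 162.500 mg/L
Dose 3 (230 mg at t=4 h): 230·exp(−0.06931·8) = 132.100 mg/L
Dose 4 (485 mg at t=6 h): 485·exp(−0.06931·6) = 319.981 mg/L
Dose 5 (10 mg at t=8 h): 10·exp(−0.06931·4) = 7.579 mg/L
Dose 6 (400 mg at t=10 h): 400·exp(−0.06931·2) = 348.220 mg/L
C(12) = 89.231 + 162.500 + 132.100 + 319.981 + 7.579 + 348.220 = 1059.611 mg/L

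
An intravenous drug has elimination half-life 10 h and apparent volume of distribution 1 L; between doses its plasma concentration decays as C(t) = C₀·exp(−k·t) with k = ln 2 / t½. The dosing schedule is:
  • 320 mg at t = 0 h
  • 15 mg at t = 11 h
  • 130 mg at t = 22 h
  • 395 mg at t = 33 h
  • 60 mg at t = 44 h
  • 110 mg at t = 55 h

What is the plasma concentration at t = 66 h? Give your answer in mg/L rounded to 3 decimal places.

114.268 mg/L

k = ln 2 / 10 = 0.06931 per h
Dose 1 (320 mg at t=0 h): 320·exp(−0.06931·66) = 3.299 mg/L
Dose 2 (15 mg at t=11 h): 15·exp(−0.06931·55) = 0.331 mg/L
Dose 3 (130 mg at t=22 h): 130·exp(−0.06931·44) = 6.158 mg/L
Dose 4 (395 mg at t=33 h): 395·exp(−0.06931·33) = 40.105 mg/L
Dose 5 (60 mg at t=44 h): 60·exp(−0.06931·22) = 13.058 mg/L
Dose 6 (110 mg at t=55 h): 110·exp(−0.06931·11) = 51.317 mg/L
C(66) = 3.299 + 0.331 + 6.158 + 40.105 + 13.058 + 51.317 = 114.268 mg/L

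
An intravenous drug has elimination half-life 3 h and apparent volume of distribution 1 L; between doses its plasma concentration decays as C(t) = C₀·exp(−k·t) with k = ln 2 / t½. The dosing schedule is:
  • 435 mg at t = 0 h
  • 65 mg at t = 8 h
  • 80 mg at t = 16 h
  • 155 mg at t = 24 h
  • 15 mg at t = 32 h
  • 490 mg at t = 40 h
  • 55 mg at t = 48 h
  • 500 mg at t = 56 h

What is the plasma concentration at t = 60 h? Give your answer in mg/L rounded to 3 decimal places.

206.751 mg/L

k = ln 2 / 3 = 0.23105 per h
Dose 1 (435 mg at t=0 h): 435·exp(−0.23105·60) = 0.000 mg/L
Dose 2 (65 mg at t=8 h): 65·exp(−0.23105·52) = 0.000 mg/L
Dose 3 (80 mg at t=16 h): 80·exp(−0.23105·44) = 0.003 mg/L
Dose 4 (155 mg at t=24 h): 155·exp(−0.23105·36) = 0.038 mg/L
Dose 5 (15 mg at t=32 h): 15·exp(−0.23105·28) = 0.023 mg/L
Dose 6 (490 mg at t=40 h): 490·exp(−0.23105·20) = 4.823 mg/L
Dose 7 (55 mg at t=48 h): 55·exp(−0.23105·12) = 3.438 mg/L
Dose 8 (500 mg at t=56 h): 500·exp(−0.23105·4) = 198.425 mg/L
C(60) = 0.000 + 0.000 + 0.003 + 0.038 + 0.023 + 4.823 + 3.438 + 198.425 = 206.751 mg/L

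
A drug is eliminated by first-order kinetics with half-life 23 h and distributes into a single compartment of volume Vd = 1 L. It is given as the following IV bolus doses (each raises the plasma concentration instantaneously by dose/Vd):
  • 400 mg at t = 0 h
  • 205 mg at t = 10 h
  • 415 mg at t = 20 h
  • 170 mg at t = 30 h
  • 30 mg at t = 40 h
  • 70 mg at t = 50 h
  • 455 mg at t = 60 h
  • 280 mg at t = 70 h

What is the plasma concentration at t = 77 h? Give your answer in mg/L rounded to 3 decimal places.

k = ln 2 / 23 = 0.03014 per h
Dose 1 (400 mg at t=0 h): 400·exp(−0.03014·77) = 39.288 mg/L
Dose 2 (205 mg at t=10 h): 205·exp(−0.03014·67) = 27.217 mg/L
Dose 3 (415 mg at t=20 h): 415·exp(−0.03014·57) = 74.476 mg/L
Dose 4 (170 mg at t=30 h): 170·exp(−0.03014·47) = 41.238 mg/L
Dose 5 (30 mg at t=40 h): 30·exp(−0.03014·37) = 9.837 mg/L
Dose 6 (70 mg at t=50 h): 70·exp(−0.03014·27) = 31.025 mg/L
Dose 7 (455 mg at t=60 h): 455·exp(−0.03014·17) = 272.591 mg/L
Dose 8 (280 mg at t=70 h): 280·exp(−0.03014·7) = 226.746 mg/L
C(77) = 39.288 + 27.217 + 74.476 + 41.238 + 9.837 + 31.025 + 272.591 + 226.746 = 722.419 mg/L

722.419 mg/L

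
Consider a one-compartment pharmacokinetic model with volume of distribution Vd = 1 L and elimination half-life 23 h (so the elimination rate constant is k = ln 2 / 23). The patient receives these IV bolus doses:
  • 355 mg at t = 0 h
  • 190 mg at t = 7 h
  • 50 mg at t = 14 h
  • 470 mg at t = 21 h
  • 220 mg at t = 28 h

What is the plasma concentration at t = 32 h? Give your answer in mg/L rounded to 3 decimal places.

786.244 mg/L

k = ln 2 / 23 = 0.03014 per h
Dose 1 (355 mg at t=0 h): 355·exp(−0.03014·32) = 135.333 mg/L
Dose 2 (190 mg at t=7 h): 190·exp(−0.03014·25) = 89.443 mg/L
Dose 3 (50 mg at t=14 h): 50·exp(−0.03014·18) = 29.066 mg/L
Dose 4 (470 mg at t=21 h): 470·exp(−0.03014·11) = 337.386 mg/L
Dose 5 (220 mg at t=28 h): 220·exp(−0.03014·4) = 195.016 mg/L
C(32) = 135.333 + 89.443 + 29.066 + 337.386 + 195.016 = 786.244 mg/L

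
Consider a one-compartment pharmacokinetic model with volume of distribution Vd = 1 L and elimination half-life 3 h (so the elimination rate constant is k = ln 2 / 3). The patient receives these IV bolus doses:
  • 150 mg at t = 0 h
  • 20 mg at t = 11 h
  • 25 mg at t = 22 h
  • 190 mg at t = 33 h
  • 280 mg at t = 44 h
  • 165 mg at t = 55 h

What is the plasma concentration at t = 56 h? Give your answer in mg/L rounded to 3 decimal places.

k = ln 2 / 3 = 0.23105 per h
Dose 1 (150 mg at t=0 h): 150·exp(−0.23105·56) = 0.000 mg/L
Dose 2 (20 mg at t=11 h): 20·exp(−0.23105·45) = 0.001 mg/L
Dose 3 (25 mg at t=22 h): 25·exp(−0.23105·34) = 0.010 mg/L
Dose 4 (190 mg at t=33 h): 190·exp(−0.23105·23) = 0.935 mg/L
Dose 5 (280 mg at t=44 h): 280·exp(−0.23105·12) = 17.500 mg/L
Dose 6 (165 mg at t=55 h): 165·exp(−0.23105·1) = 130.961 mg/L
C(56) = 0.000 + 0.001 + 0.010 + 0.935 + 17.500 + 130.961 = 149.406 mg/L

149.406 mg/L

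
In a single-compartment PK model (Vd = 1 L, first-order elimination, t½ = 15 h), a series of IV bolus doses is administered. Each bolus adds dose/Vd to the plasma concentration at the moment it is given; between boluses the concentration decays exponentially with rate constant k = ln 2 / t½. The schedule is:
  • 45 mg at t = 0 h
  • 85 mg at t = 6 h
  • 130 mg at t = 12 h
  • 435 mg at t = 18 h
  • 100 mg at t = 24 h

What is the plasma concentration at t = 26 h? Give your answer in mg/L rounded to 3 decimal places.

507.079 mg/L

k = ln 2 / 15 = 0.04621 per h
Dose 1 (45 mg at t=0 h): 45·exp(−0.04621·26) = 13.534 mg/L
Dose 2 (85 mg at t=6 h): 85·exp(−0.04621·20) = 33.732 mg/L
Dose 3 (130 mg at t=12 h): 130·exp(−0.04621·14) = 68.074 mg/L
Dose 4 (435 mg at t=18 h): 435·exp(−0.04621·8) = 300.566 mg/L
Dose 5 (100 mg at t=24 h): 100·exp(−0.04621·2) = 91.172 mg/L
C(26) = 13.534 + 33.732 + 68.074 + 300.566 + 91.172 = 507.079 mg/L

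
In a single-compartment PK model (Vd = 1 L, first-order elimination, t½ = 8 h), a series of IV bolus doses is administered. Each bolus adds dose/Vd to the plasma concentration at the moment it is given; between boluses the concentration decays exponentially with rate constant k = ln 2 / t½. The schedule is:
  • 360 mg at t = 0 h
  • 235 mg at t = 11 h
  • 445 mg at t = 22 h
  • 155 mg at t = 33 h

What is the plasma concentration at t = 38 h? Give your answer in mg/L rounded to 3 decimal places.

247.785 mg/L

k = ln 2 / 8 = 0.08664 per h
Dose 1 (360 mg at t=0 h): 360·exp(−0.08664·38) = 13.379 mg/L
Dose 2 (235 mg at t=11 h): 235·exp(−0.08664·27) = 22.651 mg/L
Dose 3 (445 mg at t=22 h): 445·exp(−0.08664·16) = 111.250 mg/L
Dose 4 (155 mg at t=33 h): 155·exp(−0.08664·5) = 100.505 mg/L
C(38) = 13.379 + 22.651 + 111.250 + 100.505 = 247.785 mg/L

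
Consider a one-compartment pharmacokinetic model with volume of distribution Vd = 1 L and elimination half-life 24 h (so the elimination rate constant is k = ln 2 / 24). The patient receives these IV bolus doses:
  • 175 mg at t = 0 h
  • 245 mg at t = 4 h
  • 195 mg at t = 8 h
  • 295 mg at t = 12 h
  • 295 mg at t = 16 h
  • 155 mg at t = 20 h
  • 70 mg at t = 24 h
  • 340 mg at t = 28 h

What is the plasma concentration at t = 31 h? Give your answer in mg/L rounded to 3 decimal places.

k = ln 2 / 24 = 0.02888 per h
Dose 1 (175 mg at t=0 h): 175·exp(−0.02888·31) = 71.484 mg/L
Dose 2 (245 mg at t=4 h): 245·exp(−0.02888·27) = 112.333 mg/L
Dose 3 (195 mg at t=8 h): 195·exp(−0.02888·23) = 100.357 mg/L
Dose 4 (295 mg at t=12 h): 295·exp(−0.02888·19) = 170.415 mg/L
Dose 5 (295 mg at t=16 h): 295·exp(−0.02888·15) = 191.284 mg/L
Dose 6 (155 mg at t=20 h): 155·exp(−0.02888·11) = 112.813 mg/L
Dose 7 (70 mg at t=24 h): 70·exp(−0.02888·7) = 57.187 mg/L
Dose 8 (340 mg at t=28 h): 340·exp(−0.02888·3) = 311.781 mg/L
C(31) = 71.484 + 112.333 + 100.357 + 170.415 + 191.284 + 112.813 + 57.187 + 311.781 = 1127.654 mg/L

1127.654 mg/L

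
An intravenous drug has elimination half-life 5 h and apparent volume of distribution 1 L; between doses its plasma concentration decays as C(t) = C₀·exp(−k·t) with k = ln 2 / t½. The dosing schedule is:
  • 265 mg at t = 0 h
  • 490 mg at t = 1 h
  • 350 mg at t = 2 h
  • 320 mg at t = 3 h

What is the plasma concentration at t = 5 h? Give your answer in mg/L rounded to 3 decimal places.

887.360 mg/L

k = ln 2 / 5 = 0.13863 per h
Dose 1 (265 mg at t=0 h): 265·exp(−0.13863·5) = 132.500 mg/L
Dose 2 (490 mg at t=1 h): 490·exp(−0.13863·4) = 281.431 mg/L
Dose 3 (350 mg at t=2 h): 350·exp(−0.13863·3) = 230.914 mg/L
Dose 4 (320 mg at t=3 h): 320·exp(−0.13863·2) = 242.515 mg/L
C(5) = 132.500 + 281.431 + 230.914 + 242.515 = 887.360 mg/L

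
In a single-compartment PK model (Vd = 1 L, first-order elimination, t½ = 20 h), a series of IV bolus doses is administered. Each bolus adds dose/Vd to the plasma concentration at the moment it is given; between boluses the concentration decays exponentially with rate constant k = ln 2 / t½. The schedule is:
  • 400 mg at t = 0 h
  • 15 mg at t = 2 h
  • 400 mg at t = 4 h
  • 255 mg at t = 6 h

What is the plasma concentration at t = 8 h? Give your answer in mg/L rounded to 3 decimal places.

k = ln 2 / 20 = 0.03466 per h
Dose 1 (400 mg at t=0 h): 400·exp(−0.03466·8) = 303.143 mg/L
Dose 2 (15 mg at t=2 h): 15·exp(−0.03466·6) = 12.184 mg/L
Dose 3 (400 mg at t=4 h): 400·exp(−0.03466·4) = 348.220 mg/L
Dose 4 (255 mg at t=6 h): 255·exp(−0.03466·2) = 237.923 mg/L
C(8) = 303.143 + 12.184 + 348.220 + 237.923 = 901.471 mg/L

901.471 mg/L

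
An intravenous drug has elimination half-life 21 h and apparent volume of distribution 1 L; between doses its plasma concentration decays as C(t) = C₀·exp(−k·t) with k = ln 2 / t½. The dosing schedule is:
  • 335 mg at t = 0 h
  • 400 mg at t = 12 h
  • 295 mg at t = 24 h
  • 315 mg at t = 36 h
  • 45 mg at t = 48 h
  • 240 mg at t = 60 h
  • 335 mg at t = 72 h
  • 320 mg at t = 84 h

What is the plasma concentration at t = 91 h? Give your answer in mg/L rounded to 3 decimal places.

k = ln 2 / 21 = 0.03301 per h
Dose 1 (335 mg at t=0 h): 335·exp(−0.03301·91) = 16.618 mg/L
Dose 2 (400 mg at t=12 h): 400·exp(−0.03301·79) = 29.486 mg/L
Dose 3 (295 mg at t=24 h): 295·exp(−0.03301·67) = 32.314 mg/L
Dose 4 (315 mg at t=36 h): 315·exp(−0.03301·55) = 51.274 mg/L
Dose 5 (45 mg at t=48 h): 45·exp(−0.03301·43) = 10.885 mg/L
Dose 6 (240 mg at t=60 h): 240·exp(−0.03301·31) = 86.265 mg/L
Dose 7 (335 mg at t=72 h): 335·exp(−0.03301·19) = 178.930 mg/L
Dose 8 (320 mg at t=84 h): 320·exp(−0.03301·7) = 253.984 mg/L
C(91) = 16.618 + 29.486 + 32.314 + 51.274 + 10.885 + 86.265 + 178.930 + 253.984 = 659.756 mg/L

659.756 mg/L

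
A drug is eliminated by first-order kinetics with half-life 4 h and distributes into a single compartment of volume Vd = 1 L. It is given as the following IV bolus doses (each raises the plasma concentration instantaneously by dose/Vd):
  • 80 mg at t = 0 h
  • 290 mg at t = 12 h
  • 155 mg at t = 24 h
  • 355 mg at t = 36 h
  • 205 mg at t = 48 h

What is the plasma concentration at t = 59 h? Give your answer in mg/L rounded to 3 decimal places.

37.517 mg/L

k = ln 2 / 4 = 0.17329 per h
Dose 1 (80 mg at t=0 h): 80·exp(−0.17329·59) = 0.003 mg/L
Dose 2 (290 mg at t=12 h): 290·exp(−0.17329·47) = 0.084 mg/L
Dose 3 (155 mg at t=24 h): 155·exp(−0.17329·35) = 0.360 mg/L
Dose 4 (355 mg at t=36 h): 355·exp(−0.17329·23) = 6.596 mg/L
Dose 5 (205 mg at t=48 h): 205·exp(−0.17329·11) = 30.473 mg/L
C(59) = 0.003 + 0.084 + 0.360 + 6.596 + 30.473 = 37.517 mg/L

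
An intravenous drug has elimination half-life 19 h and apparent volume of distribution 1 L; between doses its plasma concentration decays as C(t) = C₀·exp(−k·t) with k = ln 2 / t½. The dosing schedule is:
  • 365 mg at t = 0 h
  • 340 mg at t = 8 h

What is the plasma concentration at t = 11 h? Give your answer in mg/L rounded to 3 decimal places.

k = ln 2 / 19 = 0.03648 per h
Dose 1 (365 mg at t=0 h): 365·exp(−0.03648·11) = 244.350 mg/L
Dose 2 (340 mg at t=8 h): 340·exp(−0.03648·3) = 304.753 mg/L
C(11) = 244.350 + 304.753 = 549.103 mg/L

549.103 mg/L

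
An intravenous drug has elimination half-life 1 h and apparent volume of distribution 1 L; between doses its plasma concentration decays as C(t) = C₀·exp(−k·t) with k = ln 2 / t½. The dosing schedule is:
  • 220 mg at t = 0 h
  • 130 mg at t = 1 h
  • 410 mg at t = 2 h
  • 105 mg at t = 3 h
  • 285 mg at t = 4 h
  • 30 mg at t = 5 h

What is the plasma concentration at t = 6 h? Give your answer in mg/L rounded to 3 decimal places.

132.500 mg/L

k = ln 2 / 1 = 0.69315 per h
Dose 1 (220 mg at t=0 h): 220·exp(−0.69315·6) = 3.438 mg/L
Dose 2 (130 mg at t=1 h): 130·exp(−0.69315·5) = 4.062 mg/L
Dose 3 (410 mg at t=2 h): 410·exp(−0.69315·4) = 25.625 mg/L
Dose 4 (105 mg at t=3 h): 105·exp(−0.69315·3) = 13.125 mg/L
Dose 5 (285 mg at t=4 h): 285·exp(−0.69315·2) = 71.250 mg/L
Dose 6 (30 mg at t=5 h): 30·exp(−0.69315·1) = 15.000 mg/L
C(6) = 3.438 + 4.062 + 25.625 + 13.125 + 71.250 + 15.000 = 132.500 mg/L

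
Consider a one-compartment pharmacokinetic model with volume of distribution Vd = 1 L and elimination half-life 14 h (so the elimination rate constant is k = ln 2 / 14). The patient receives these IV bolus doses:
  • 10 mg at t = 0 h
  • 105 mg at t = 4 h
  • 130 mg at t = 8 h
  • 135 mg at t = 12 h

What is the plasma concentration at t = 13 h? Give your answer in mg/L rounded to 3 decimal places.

302.471 mg/L

k = ln 2 / 14 = 0.04951 per h
Dose 1 (10 mg at t=0 h): 10·exp(−0.04951·13) = 5.254 mg/L
Dose 2 (105 mg at t=4 h): 105·exp(−0.04951·9) = 67.247 mg/L
Dose 3 (130 mg at t=8 h): 130·exp(−0.04951·5) = 101.492 mg/L
Dose 4 (135 mg at t=12 h): 135·exp(−0.04951·1) = 128.479 mg/L
C(13) = 5.254 + 67.247 + 101.492 + 128.479 = 302.471 mg/L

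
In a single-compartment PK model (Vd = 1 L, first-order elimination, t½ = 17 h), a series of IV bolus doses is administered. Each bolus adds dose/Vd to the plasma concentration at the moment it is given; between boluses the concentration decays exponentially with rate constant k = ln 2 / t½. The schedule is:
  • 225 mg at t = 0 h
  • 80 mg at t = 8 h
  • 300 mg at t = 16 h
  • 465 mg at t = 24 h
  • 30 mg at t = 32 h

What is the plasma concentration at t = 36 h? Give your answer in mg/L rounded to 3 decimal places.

k = ln 2 / 17 = 0.04077 per h
Dose 1 (225 mg at t=0 h): 225·exp(−0.04077·36) = 51.845 mg/L
Dose 2 (80 mg at t=8 h): 80·exp(−0.04077·28) = 25.543 mg/L
Dose 3 (300 mg at t=16 h): 300·exp(−0.04077·20) = 132.730 mg/L
Dose 4 (465 mg at t=24 h): 465·exp(−0.04077·12) = 285.076 mg/L
Dose 5 (30 mg at t=32 h): 30·exp(−0.04077·4) = 25.485 mg/L
C(36) = 51.845 + 25.543 + 132.730 + 285.076 + 25.485 = 520.680 mg/L

520.680 mg/L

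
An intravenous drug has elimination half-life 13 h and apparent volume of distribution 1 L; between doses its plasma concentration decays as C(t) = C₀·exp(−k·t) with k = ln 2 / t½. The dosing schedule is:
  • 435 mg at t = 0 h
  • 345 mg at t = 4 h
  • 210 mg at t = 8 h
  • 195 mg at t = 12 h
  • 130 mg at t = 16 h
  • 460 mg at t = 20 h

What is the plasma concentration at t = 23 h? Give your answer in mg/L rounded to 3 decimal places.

k = ln 2 / 13 = 0.05332 per h
Dose 1 (435 mg at t=0 h): 435·exp(−0.05332·23) = 127.614 mg/L
Dose 2 (345 mg at t=4 h): 345·exp(−0.05332·19) = 125.271 mg/L
Dose 3 (210 mg at t=8 h): 210·exp(−0.05332·15) = 94.379 mg/L
Dose 4 (195 mg at t=12 h): 195·exp(−0.05332·11) = 108.472 mg/L
Dose 5 (130 mg at t=16 h): 130·exp(−0.05332·7) = 89.506 mg/L
Dose 6 (460 mg at t=20 h): 460·exp(−0.05332·3) = 392.003 mg/L
C(23) = 127.614 + 125.271 + 94.379 + 108.472 + 89.506 + 392.003 = 937.245 mg/L

937.245 mg/L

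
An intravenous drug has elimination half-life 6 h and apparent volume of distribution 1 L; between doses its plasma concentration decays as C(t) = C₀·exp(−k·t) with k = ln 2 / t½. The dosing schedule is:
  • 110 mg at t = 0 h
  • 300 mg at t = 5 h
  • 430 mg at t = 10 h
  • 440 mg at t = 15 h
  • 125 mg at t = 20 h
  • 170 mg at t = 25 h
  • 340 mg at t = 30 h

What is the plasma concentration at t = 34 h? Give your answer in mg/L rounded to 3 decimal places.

k = ln 2 / 6 = 0.11552 per h
Dose 1 (110 mg at t=0 h): 110·exp(−0.11552·34) = 2.165 mg/L
Dose 2 (300 mg at t=5 h): 300·exp(−0.11552·29) = 10.523 mg/L
Dose 3 (430 mg at t=10 h): 430·exp(−0.11552·24) = 26.875 mg/L
Dose 4 (440 mg at t=15 h): 440·exp(−0.11552·19) = 48.999 mg/L
Dose 5 (125 mg at t=20 h): 125·exp(−0.11552·14) = 24.803 mg/L
Dose 6 (170 mg at t=25 h): 170·exp(−0.11552·9) = 60.104 mg/L
Dose 7 (340 mg at t=30 h): 340·exp(−0.11552·4) = 214.187 mg/L
C(34) = 2.165 + 10.523 + 26.875 + 48.999 + 24.803 + 60.104 + 214.187 = 387.657 mg/L

387.657 mg/L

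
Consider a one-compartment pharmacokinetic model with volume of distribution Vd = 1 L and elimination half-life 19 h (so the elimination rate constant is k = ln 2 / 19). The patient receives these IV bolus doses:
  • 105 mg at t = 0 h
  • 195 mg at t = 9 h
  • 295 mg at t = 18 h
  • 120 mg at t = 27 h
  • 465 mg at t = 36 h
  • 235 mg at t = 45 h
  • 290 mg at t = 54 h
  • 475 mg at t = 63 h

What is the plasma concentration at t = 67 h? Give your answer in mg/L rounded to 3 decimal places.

956.252 mg/L

k = ln 2 / 19 = 0.03648 per h
Dose 1 (105 mg at t=0 h): 105·exp(−0.03648·67) = 9.113 mg/L
Dose 2 (195 mg at t=9 h): 195·exp(−0.03648·58) = 23.502 mg/L
Dose 3 (295 mg at t=18 h): 295·exp(−0.03648·49) = 49.372 mg/L
Dose 4 (120 mg at t=27 h): 120·exp(−0.03648·40) = 27.889 mg/L
Dose 5 (465 mg at t=36 h): 465·exp(−0.03648·31) = 150.072 mg/L
Dose 6 (235 mg at t=45 h): 235·exp(−0.03648·22) = 105.319 mg/L
Dose 7 (290 mg at t=54 h): 290·exp(−0.03648·13) = 180.480 mg/L
Dose 8 (475 mg at t=63 h): 475·exp(−0.03648·4) = 410.505 mg/L
C(67) = 9.113 + 23.502 + 49.372 + 27.889 + 150.072 + 105.319 + 180.480 + 410.505 = 956.252 mg/L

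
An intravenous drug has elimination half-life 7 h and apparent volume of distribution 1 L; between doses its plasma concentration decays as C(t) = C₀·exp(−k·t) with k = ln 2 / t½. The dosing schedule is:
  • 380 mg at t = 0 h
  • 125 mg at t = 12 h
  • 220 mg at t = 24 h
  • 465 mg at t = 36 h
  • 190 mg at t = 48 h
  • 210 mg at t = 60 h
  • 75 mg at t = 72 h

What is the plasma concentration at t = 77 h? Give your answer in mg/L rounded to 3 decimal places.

105.040 mg/L

k = ln 2 / 7 = 0.09902 per h
Dose 1 (380 mg at t=0 h): 380·exp(−0.09902·77) = 0.186 mg/L
Dose 2 (125 mg at t=12 h): 125·exp(−0.09902·65) = 0.200 mg/L
Dose 3 (220 mg at t=24 h): 220·exp(−0.09902·53) = 1.157 mg/L
Dose 4 (465 mg at t=36 h): 465·exp(−0.09902·41) = 8.022 mg/L
Dose 5 (190 mg at t=48 h): 190·exp(−0.09902·29) = 10.755 mg/L
Dose 6 (210 mg at t=60 h): 210·exp(−0.09902·17) = 39.007 mg/L
Dose 7 (75 mg at t=72 h): 75·exp(−0.09902·5) = 45.713 mg/L
C(77) = 0.186 + 0.200 + 1.157 + 8.022 + 10.755 + 39.007 + 45.713 = 105.040 mg/L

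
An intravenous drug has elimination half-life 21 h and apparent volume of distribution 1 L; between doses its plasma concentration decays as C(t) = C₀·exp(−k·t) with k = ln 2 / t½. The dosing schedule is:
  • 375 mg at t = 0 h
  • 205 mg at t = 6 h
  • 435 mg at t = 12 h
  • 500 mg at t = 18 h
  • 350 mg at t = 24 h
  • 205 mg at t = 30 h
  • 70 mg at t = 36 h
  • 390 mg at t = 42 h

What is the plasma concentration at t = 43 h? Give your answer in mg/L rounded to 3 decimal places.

1279.901 mg/L

k = ln 2 / 21 = 0.03301 per h
Dose 1 (375 mg at t=0 h): 375·exp(−0.03301·43) = 90.706 mg/L
Dose 2 (205 mg at t=6 h): 205·exp(−0.03301·37) = 60.446 mg/L
Dose 3 (435 mg at t=12 h): 435·exp(−0.03301·31) = 156.355 mg/L
Dose 4 (500 mg at t=18 h): 500·exp(−0.03301·25) = 219.079 mg/L
Dose 5 (350 mg at t=24 h): 350·exp(−0.03301·19) = 186.942 mg/L
Dose 6 (205 mg at t=30 h): 205·exp(−0.03301·13) = 133.476 mg/L
Dose 7 (70 mg at t=36 h): 70·exp(−0.03301·7) = 55.559 mg/L
Dose 8 (390 mg at t=42 h): 390·exp(−0.03301·1) = 377.337 mg/L
C(43) = 90.706 + 60.446 + 156.355 + 219.079 + 186.942 + 133.476 + 55.559 + 377.337 = 1279.901 mg/L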